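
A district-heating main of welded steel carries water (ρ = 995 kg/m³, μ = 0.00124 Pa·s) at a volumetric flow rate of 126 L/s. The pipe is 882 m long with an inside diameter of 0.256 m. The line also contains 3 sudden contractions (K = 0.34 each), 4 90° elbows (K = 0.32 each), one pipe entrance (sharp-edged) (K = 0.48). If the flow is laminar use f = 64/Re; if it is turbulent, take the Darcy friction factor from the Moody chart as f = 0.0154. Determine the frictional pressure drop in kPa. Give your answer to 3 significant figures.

ΔP ≈ 166 kPa

Q = 126 L/s = 126/1000 = 0.126 m³/s.
Cross-sectional area A = πD²/4 = π(0.256)²/4 = 0.05147 m²; mean velocity V = Q/A = 0.126/0.05147 = 2.448 m/s.
Reynolds number Re = ρVD/μ = 995 · 2.448 · 0.256 / 0.00124 = 5.029e+05.
Re > 4000 → turbulent; use the Moody-chart value f = 0.0154.
Total minor-loss coefficient ΣK = 3·0.34 + 4·0.32 + 1·0.48 = 2.78.
ΔP = [f·L/D + ΣK]·(ρV²/2) = [0.0154·882/0.256 + 2.78]·(995·2.448²/2) = [53.06 + 2.78]·2981 = 1.665e+05 Pa.
ΔP = 1.665e+05 Pa = 166 kPa.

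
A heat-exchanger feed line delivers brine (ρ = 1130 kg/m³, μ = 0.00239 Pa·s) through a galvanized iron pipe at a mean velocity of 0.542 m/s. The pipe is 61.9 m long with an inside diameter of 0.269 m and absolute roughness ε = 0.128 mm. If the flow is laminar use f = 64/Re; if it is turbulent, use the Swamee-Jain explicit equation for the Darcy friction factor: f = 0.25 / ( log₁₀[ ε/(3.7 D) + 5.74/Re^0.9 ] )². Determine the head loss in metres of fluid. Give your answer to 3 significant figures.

h_f ≈ 0.0737 m

Reynolds number Re = ρVD/μ = 1130 · 0.542 · 0.269 / 0.00239 = 6.893e+04.
Re > 4000 → turbulent. Relative roughness ε/D = 0.000128/0.269 = 0.000476. Swamee-Jain: f = 0.25/(log₁₀[0.000476/3.7 + 5.74/6.893e+04^0.9])² = 0.25/(log₁₀[0.000129 + 0.000254])² = 0.25/(-3.418)² = 0.0214.
Darcy-Weisbach: ΔP = f(L/D)(ρV²/2) = 0.0214·(61.9/0.269)·(1130·0.542²/2) = 0.0214·230.1·166 = 817.5 Pa.
Head loss h_f = ΔP/(ρg) = 817.5/(1130·9.81) = 0.0737 m.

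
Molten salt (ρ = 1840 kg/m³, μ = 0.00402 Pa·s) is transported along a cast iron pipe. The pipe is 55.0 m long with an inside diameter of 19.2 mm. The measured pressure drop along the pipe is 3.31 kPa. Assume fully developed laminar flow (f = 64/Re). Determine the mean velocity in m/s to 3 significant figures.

V ≈ 0.172 m/s

For laminar flow, f = 64/Re with Re = ρVD/μ, so Darcy-Weisbach reduces to ΔP = 32μLV/D². Solving for V: V = ΔP·D²/(32μL) = 3310·(0.0192)²/(32·0.00402·55) = 0.1725 m/s.
Check: Re = ρVD/μ = 1840·0.1725·0.0192/0.00402 = 1516 < 2300, so the laminar assumption holds.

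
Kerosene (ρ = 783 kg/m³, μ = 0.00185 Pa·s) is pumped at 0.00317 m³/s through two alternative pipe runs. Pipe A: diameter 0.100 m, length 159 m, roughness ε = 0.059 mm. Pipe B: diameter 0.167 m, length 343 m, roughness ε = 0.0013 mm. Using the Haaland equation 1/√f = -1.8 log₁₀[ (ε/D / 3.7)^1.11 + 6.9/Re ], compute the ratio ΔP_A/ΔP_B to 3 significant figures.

Pipe A: V = Q/A = 0.00317/0.007854 = 0.4036 m/s; Re = 1.708e+04; ε/D = 0.00059; Haaland → f = 0.02779; ΔP_A = f(L/D)(ρV²/2) = 2818 Pa.
Pipe B: V = Q/A = 0.00317/0.0219 = 0.1447 m/s; Re = 1.023e+04; ε/D = 7.78e-06; Haaland → f = 0.0307; ΔP_B = f(L/D)(ρV²/2) = 517.1 Pa.
ΔP_A/ΔP_B = 2818/517.1 = 5.45.

ΔP_A/ΔP_B ≈ 5.45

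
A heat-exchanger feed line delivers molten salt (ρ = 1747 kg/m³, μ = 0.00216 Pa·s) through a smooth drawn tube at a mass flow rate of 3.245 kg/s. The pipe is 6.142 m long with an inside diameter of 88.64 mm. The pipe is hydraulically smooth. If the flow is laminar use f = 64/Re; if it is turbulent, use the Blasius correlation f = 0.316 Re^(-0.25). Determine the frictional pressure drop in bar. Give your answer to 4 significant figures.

A = πD²/4 = π(0.08864)²/4 = 0.006171 m²; mean velocity V = ṁ/(ρA) = 3.245/(1747 · 0.006171) = 0.301 m/s.
Reynolds number Re = ρVD/μ = 1747 · 0.301 · 0.08864 / 0.00216 = 2.158e+04.
Re > 4000 → turbulent. Smooth-pipe (Blasius): f = 0.316 Re^(-0.25) = 0.316/(2.158e+04)^0.25 = 0.02607.
Darcy-Weisbach: ΔP = f(L/D)(ρV²/2) = 0.02607·(6.142/0.08864)·(1747·0.301²/2) = 0.02607·69.29·79.14 = 143 Pa.
ΔP = 143 Pa = 0.001430 bar.

ΔP ≈ 0.001430 bar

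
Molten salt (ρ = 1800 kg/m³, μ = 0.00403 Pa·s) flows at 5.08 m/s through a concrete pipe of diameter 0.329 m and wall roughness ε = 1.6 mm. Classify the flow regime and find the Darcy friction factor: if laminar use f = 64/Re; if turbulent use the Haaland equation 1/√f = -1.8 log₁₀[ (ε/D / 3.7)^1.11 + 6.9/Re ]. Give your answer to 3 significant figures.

Re = ρVD/μ = 1800·5.08·0.329/0.00403 = 7.465e+05.
Re > 4000 → turbulent. ε/D = 0.0016/0.329 = 0.00486; Haaland: 1/√f = -1.8 log₁₀[0.000634 + 9.24e-06] = 5.745, so f = 0.03029.

f ≈ 0.0303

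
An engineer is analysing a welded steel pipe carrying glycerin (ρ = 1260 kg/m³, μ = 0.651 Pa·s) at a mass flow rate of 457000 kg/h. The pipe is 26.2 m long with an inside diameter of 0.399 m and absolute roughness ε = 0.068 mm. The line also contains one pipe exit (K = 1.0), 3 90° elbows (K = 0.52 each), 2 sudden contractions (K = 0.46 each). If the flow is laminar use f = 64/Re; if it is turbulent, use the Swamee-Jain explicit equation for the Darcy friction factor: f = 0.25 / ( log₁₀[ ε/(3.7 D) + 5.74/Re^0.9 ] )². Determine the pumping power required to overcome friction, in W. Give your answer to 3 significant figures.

P ≈ 422 W

ṁ = 457000 kg/h = 457000/3600 = 126.9 kg/s.
A = πD²/4 = π(0.399)²/4 = 0.125 m²; mean velocity V = ṁ/(ρA) = 126.9/(1260 · 0.125) = 0.8058 m/s.
Reynolds number Re = ρVD/μ = 1260 · 0.8058 · 0.399 / 0.651 = 622.3.
Re < 2300 → laminar flow, so f = 64/Re = 64/622.3 = 0.1029 (the turbulent correlation is not needed).
Total minor-loss coefficient ΣK = 1·1 + 3·0.52 + 2·0.46 = 3.48.
ΔP = [f·L/D + ΣK]·(ρV²/2) = [0.1029·26.2/0.399 + 3.48]·(1260·0.8058²/2) = [6.754 + 3.48]·409 = 4186 Pa.
Q = ṁ/ρ = 126.9/1260 = 0.1007 m³/s.
Pumping power P = QΔP = 0.1007·4186 = 421.7 W = 422 W.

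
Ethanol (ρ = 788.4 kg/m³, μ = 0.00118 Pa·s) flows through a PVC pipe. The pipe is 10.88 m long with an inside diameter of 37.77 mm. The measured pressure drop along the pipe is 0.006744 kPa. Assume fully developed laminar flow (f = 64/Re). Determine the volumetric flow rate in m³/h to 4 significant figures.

Q ≈ 0.09446 m³/h

For laminar flow, f = 64/Re with Re = ρVD/μ, so Darcy-Weisbach reduces to ΔP = 32μLV/D². Solving for V: V = ΔP·D²/(32μL) = 6.744·(0.03777)²/(32·0.00118·10.88) = 0.02342 m/s.
Check: Re = ρVD/μ = 788.4·0.02342·0.03777/0.00118 = 591 < 2300, so the laminar assumption holds.
Q = V·A = 0.02342·(π/4·0.03777²) = 2.624e-05 m³/s = 0.09446 m³/h.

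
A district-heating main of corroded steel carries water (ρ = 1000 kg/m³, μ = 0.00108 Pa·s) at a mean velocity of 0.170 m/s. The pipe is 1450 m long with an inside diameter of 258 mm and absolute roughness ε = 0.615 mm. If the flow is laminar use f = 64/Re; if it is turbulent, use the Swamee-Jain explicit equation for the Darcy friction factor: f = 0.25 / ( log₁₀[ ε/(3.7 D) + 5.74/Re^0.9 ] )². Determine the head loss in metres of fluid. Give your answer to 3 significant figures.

Reynolds number Re = ρVD/μ = 1000 · 0.17 · 0.258 / 0.00108 = 4.061e+04.
Re > 4000 → turbulent. Relative roughness ε/D = 0.000615/0.258 = 0.00238. Swamee-Jain: f = 0.25/(log₁₀[0.00238/3.7 + 5.74/4.061e+04^0.9])² = 0.25/(log₁₀[0.000644 + 0.000408])² = 0.25/(-2.978)² = 0.0282.
Darcy-Weisbach: ΔP = f(L/D)(ρV²/2) = 0.0282·(1450/0.258)·(1000·0.17²/2) = 0.0282·5620·14.45 = 2290 Pa.
Head loss h_f = ΔP/(ρg) = 2290/(1000·9.81) = 0.233 m.

h_f ≈ 0.233 m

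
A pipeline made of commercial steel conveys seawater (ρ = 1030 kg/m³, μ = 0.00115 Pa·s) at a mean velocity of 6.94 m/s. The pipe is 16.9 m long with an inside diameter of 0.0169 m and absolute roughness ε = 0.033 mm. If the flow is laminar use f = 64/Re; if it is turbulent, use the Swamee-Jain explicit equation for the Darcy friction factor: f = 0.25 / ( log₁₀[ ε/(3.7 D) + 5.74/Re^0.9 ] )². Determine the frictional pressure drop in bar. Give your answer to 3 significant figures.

Reynolds number Re = ρVD/μ = 1030 · 6.94 · 0.0169 / 0.00115 = 1.05e+05.
Re > 4000 → turbulent. Relative roughness ε/D = 3.3e-05/0.0169 = 0.00195. Swamee-Jain: f = 0.25/(log₁₀[0.00195/3.7 + 5.74/1.05e+05^0.9])² = 0.25/(log₁₀[0.000528 + 0.000174])² = 0.25/(-3.154)² = 0.02513.
Darcy-Weisbach: ΔP = f(L/D)(ρV²/2) = 0.02513·(16.9/0.0169)·(1030·6.94²/2) = 0.02513·1000·2.48e+04 = 6.234e+05 Pa.
ΔP = 6.234e+05 Pa = 6.23 bar.

ΔP ≈ 6.23 bar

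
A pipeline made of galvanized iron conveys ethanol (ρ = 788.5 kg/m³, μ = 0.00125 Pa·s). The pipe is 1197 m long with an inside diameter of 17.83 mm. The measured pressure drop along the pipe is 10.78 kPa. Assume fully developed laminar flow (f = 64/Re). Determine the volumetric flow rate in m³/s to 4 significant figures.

Q ≈ 1.787×10^-5 m³/s

For laminar flow, f = 64/Re with Re = ρVD/μ, so Darcy-Weisbach reduces to ΔP = 32μLV/D². Solving for V: V = ΔP·D²/(32μL) = 1.078e+04·(0.01783)²/(32·0.00125·1197) = 0.07158 m/s.
Check: Re = ρVD/μ = 788.5·0.07158·0.01783/0.00125 = 805 < 2300, so the laminar assumption holds.
Q = V·A = 0.07158·(π/4·0.01783²) = 1.787e-05 m³/s = 1.787×10^-5 m³/s.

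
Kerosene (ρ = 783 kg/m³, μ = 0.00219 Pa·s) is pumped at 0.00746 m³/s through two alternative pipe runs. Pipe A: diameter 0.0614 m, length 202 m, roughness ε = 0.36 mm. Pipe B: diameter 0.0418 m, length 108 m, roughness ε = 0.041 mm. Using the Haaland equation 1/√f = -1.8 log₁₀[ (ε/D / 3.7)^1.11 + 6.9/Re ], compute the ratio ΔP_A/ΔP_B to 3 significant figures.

ΔP_A/ΔP_B ≈ 0.408

Pipe A: V = Q/A = 0.00746/0.002961 = 2.519 m/s; Re = 5.531e+04; ε/D = 0.00586; Haaland → f = 0.03332; ΔP_A = f(L/D)(ρV²/2) = 2.724e+05 Pa.
Pipe B: V = Q/A = 0.00746/0.001372 = 5.436 m/s; Re = 8.124e+04; ε/D = 0.000981; Haaland → f = 0.02235; ΔP_B = f(L/D)(ρV²/2) = 6.68e+05 Pa.
ΔP_A/ΔP_B = 2.724e+05/6.68e+05 = 0.408.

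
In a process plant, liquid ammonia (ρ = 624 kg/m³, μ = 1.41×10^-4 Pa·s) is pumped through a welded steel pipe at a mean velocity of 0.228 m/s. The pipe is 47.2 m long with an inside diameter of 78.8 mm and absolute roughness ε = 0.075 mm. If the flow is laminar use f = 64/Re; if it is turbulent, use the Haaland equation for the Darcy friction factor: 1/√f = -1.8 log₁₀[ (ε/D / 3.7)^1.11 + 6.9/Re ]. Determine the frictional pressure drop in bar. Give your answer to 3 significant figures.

ΔP ≈ 0.00217 bar

Reynolds number Re = ρVD/μ = 624 · 0.228 · 0.0788 / 0.000141 = 7.951e+04.
Re > 4000 → turbulent. Relative roughness ε/D = 7.5e-05/0.0788 = 0.000952. Haaland: 1/√f = -1.8 log₁₀[(0.000952/3.7)^1.11 + 6.9/7.951e+04] = -1.8 log₁₀[0.000104 + 8.68e-05] = 6.697, so f = 0.0223.
Darcy-Weisbach: ΔP = f(L/D)(ρV²/2) = 0.0223·(47.2/0.0788)·(624·0.228²/2) = 0.0223·599·16.22 = 216.6 Pa.
ΔP = 216.6 Pa = 0.00217 bar.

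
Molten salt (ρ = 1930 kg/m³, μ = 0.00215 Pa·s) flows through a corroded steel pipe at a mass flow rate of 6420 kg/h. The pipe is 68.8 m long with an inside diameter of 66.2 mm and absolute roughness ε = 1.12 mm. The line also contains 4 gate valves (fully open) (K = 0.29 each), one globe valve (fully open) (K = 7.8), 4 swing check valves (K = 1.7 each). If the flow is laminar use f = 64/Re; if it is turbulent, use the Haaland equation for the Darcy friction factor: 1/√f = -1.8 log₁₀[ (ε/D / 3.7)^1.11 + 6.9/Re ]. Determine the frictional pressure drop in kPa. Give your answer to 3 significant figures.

ΔP ≈ 4.58 kPa

ṁ = 6420 kg/h = 6420/3600 = 1.783 kg/s.
A = πD²/4 = π(0.0662)²/4 = 0.003442 m²; mean velocity V = ṁ/(ρA) = 1.783/(1930 · 0.003442) = 0.2685 m/s.
Reynolds number Re = ρVD/μ = 1930 · 0.2685 · 0.0662 / 0.00215 = 1.595e+04.
Re > 4000 → turbulent. Relative roughness ε/D = 0.00112/0.0662 = 0.0169. Haaland: 1/√f = -1.8 log₁₀[(0.0169/3.7)^1.11 + 6.9/1.595e+04] = -1.8 log₁₀[0.00253 + 0.000433] = 4.552, so f = 0.04827.
Total minor-loss coefficient ΣK = 4·0.29 + 1·7.8 + 4·1.7 = 15.8.
ΔP = [f·L/D + ΣK]·(ρV²/2) = [0.04827·68.8/0.0662 + 15.8]·(1930·0.2685²/2) = [50.17 + 15.8]·69.55 = 4585 Pa.
ΔP = 4585 Pa = 4.58 kPa.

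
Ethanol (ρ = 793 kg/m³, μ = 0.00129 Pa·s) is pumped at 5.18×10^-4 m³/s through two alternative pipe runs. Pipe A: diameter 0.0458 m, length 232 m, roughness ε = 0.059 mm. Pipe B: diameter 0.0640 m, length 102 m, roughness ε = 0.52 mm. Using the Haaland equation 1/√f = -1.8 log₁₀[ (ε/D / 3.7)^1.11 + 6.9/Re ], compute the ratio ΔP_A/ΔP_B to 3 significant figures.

ΔP_A/ΔP_B ≈ 9.28

Pipe A: V = Q/A = 0.000518/0.001647 = 0.3144 m/s; Re = 8852; ε/D = 0.00129; Haaland → f = 0.03353; ΔP_A = f(L/D)(ρV²/2) = 6657 Pa.
Pipe B: V = Q/A = 0.000518/0.003217 = 0.161 m/s; Re = 6335; ε/D = 0.00813; Haaland → f = 0.04376; ΔP_B = f(L/D)(ρV²/2) = 717 Pa.
ΔP_A/ΔP_B = 6657/717 = 9.28.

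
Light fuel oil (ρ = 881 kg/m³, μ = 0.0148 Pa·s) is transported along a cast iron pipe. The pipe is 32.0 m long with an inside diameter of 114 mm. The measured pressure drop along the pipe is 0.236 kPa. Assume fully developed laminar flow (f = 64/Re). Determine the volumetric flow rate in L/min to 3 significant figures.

Q ≈ 124 L/min

For laminar flow, f = 64/Re with Re = ρVD/μ, so Darcy-Weisbach reduces to ΔP = 32μLV/D². Solving for V: V = ΔP·D²/(32μL) = 236·(0.114)²/(32·0.0148·32) = 0.2024 m/s.
Check: Re = ρVD/μ = 881·0.2024·0.114/0.0148 = 1373 < 2300, so the laminar assumption holds.
Q = V·A = 0.2024·(π/4·0.114²) = 0.002066 m³/s = 124 L/min.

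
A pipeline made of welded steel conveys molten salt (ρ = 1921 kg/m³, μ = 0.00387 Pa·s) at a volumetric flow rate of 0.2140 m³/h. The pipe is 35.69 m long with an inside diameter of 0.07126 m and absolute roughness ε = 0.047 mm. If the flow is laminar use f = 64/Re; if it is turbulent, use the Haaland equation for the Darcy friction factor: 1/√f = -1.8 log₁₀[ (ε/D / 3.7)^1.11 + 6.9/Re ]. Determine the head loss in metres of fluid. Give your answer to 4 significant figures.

Q = 0.2140 m³/h = 0.2140/3600 = 5.944e-05 m³/s.
Cross-sectional area A = πD²/4 = π(0.07126)²/4 = 0.003988 m²; mean velocity V = Q/A = 5.944e-05/0.003988 = 0.0149 m/s.
Reynolds number Re = ρVD/μ = 1921 · 0.0149 · 0.07126 / 0.00387 = 527.2.
Re < 2300 → laminar flow, so f = 64/Re = 64/527.2 = 0.1214 (the turbulent correlation is not needed).
Darcy-Weisbach: ΔP = f(L/D)(ρV²/2) = 0.1214·(35.69/0.07126)·(1921·0.0149²/2) = 0.1214·500.8·0.2134 = 12.97 Pa.
Head loss h_f = ΔP/(ρg) = 12.97/(1921·9.81) = 6.884×10^-4 m.

h_f ≈ 6.884×10^-4 m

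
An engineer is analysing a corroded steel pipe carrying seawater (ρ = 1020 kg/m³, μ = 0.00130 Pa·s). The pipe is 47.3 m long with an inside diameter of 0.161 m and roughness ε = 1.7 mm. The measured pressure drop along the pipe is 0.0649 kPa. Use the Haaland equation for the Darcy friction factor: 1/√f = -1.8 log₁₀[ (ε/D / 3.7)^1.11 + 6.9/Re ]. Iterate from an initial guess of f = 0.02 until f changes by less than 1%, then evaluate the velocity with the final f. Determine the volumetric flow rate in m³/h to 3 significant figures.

Rearranging Darcy-Weisbach: V = √(2·ΔP·D/(f·L·ρ)). With ε/D = 0.0017/0.161 = 0.0106, iterate starting from f = 0.02:
  f = 0.02 → V = √(2·64.9·0.161/(0.02·47.3·1020)) = 0.1472 m/s; Re = ρVD/μ = 1.859e+04; f → 0.04146
  f = 0.04146 → V = 0.1022 m/s; Re = 1.291e+04; f → 0.04259
  f = 0.04259 → V = 0.1008 m/s; Re = 1.274e+04; f → 0.04264
Converged (Δf/f < 1%). With the final f = 0.04264: V = √(2·64.9·0.161/(0.04264·47.3·1020)) = 0.1008 m/s.
Q = V·A = 0.1008·(π/4·0.161²) = 0.002052 m³/s = 7.39 m³/h.

Q ≈ 7.39 m³/h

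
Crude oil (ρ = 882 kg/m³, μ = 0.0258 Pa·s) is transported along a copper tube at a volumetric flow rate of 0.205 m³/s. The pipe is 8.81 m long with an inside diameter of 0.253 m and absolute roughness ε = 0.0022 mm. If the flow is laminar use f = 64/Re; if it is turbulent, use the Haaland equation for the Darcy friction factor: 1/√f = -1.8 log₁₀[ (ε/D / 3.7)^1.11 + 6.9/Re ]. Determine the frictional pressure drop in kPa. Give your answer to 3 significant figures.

Cross-sectional area A = πD²/4 = π(0.253)²/4 = 0.05027 m²; mean velocity V = Q/A = 0.205/0.05027 = 4.078 m/s.
Reynolds number Re = ρVD/μ = 882 · 4.078 · 0.253 / 0.0258 = 3.527e+04.
Re > 4000 → turbulent. Relative roughness ε/D = 2.2e-06/0.253 = 8.7e-06. Haaland: 1/√f = -1.8 log₁₀[(8.7e-06/3.7)^1.11 + 6.9/3.527e+04] = -1.8 log₁₀[5.65e-07 + 0.000196] = 6.673, so f = 0.02246.
Darcy-Weisbach: ΔP = f(L/D)(ρV²/2) = 0.02246·(8.81/0.253)·(882·4.078²/2) = 0.02246·34.82·7333 = 5734 Pa.
ΔP = 5734 Pa = 5.73 kPa.

ΔP ≈ 5.73 kPa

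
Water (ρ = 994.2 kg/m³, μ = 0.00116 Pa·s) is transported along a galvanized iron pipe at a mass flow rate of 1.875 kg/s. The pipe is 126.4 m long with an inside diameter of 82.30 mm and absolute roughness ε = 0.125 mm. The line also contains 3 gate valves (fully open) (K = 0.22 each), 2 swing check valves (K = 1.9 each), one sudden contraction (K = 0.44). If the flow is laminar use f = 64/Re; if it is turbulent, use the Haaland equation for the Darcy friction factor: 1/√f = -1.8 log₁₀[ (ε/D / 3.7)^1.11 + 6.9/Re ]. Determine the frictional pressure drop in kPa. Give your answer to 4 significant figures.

ΔP ≈ 2.950 kPa

A = πD²/4 = π(0.0823)²/4 = 0.00532 m²; mean velocity V = ṁ/(ρA) = 1.875/(994.2 · 0.00532) = 0.3545 m/s.
Reynolds number Re = ρVD/μ = 994.2 · 0.3545 · 0.0823 / 0.00116 = 2.501e+04.
Re > 4000 → turbulent. Relative roughness ε/D = 0.000125/0.0823 = 0.00152. Haaland: 1/√f = -1.8 log₁₀[(0.00152/3.7)^1.11 + 6.9/2.501e+04] = -1.8 log₁₀[0.000174 + 0.000276] = 6.024, so f = 0.02756.
Total minor-loss coefficient ΣK = 3·0.22 + 2·1.9 + 1·0.44 = 4.9.
ΔP = [f·L/D + ΣK]·(ρV²/2) = [0.02756·126.4/0.0823 + 4.9]·(994.2·0.3545²/2) = [42.32 + 4.9]·62.48 = 2950 Pa.
ΔP = 2950 Pa = 2.950 kPa.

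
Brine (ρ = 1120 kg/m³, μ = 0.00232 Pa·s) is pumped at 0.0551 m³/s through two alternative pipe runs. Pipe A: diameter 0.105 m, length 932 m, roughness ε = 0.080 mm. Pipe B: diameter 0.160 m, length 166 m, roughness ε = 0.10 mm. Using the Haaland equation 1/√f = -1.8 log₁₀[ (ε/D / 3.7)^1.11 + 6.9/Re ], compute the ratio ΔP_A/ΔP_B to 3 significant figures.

Pipe A: V = Q/A = 0.0551/0.008659 = 6.363 m/s; Re = 3.226e+05; ε/D = 0.000762; Haaland → f = 0.01939; ΔP_A = f(L/D)(ρV²/2) = 3.902e+06 Pa.
Pipe B: V = Q/A = 0.0551/0.02011 = 2.74 m/s; Re = 2.117e+05; ε/D = 0.000625; Haaland → f = 0.01919; ΔP_B = f(L/D)(ρV²/2) = 8.372e+04 Pa.
ΔP_A/ΔP_B = 3.902e+06/8.372e+04 = 46.6.

ΔP_A/ΔP_B ≈ 46.6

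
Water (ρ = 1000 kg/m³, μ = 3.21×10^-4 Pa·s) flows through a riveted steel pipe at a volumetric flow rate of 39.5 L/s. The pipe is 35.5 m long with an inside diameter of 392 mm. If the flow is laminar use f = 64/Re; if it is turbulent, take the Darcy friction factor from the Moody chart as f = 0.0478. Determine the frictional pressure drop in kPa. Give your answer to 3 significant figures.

Q = 39.5 L/s = 39.5/1000 = 0.0395 m³/s.
Cross-sectional area A = πD²/4 = π(0.392)²/4 = 0.1207 m²; mean velocity V = Q/A = 0.0395/0.1207 = 0.3273 m/s.
Reynolds number Re = ρVD/μ = 1000 · 0.3273 · 0.392 / 0.000321 = 3.997e+05.
Re > 4000 → turbulent; use the Moody-chart value f = 0.0478.
Darcy-Weisbach: ΔP = f(L/D)(ρV²/2) = 0.0478·(35.5/0.392)·(1000·0.3273²/2) = 0.0478·90.56·53.56 = 231.9 Pa.
ΔP = 231.9 Pa = 0.232 kPa.

ΔP ≈ 0.232 kPa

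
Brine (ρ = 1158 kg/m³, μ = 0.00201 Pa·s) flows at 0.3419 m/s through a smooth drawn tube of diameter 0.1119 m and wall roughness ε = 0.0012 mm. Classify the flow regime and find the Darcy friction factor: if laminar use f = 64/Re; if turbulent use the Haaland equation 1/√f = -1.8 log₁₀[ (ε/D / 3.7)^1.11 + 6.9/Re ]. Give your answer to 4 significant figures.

f ≈ 0.02515

Re = ρVD/μ = 1158·0.3419·0.1119/0.00201 = 2.204e+04.
Re > 4000 → turbulent. ε/D = 1.2e-06/0.1119 = 1.07e-05; Haaland: 1/√f = -1.8 log₁₀[7.13e-07 + 0.000313] = 6.306, so f = 0.02515.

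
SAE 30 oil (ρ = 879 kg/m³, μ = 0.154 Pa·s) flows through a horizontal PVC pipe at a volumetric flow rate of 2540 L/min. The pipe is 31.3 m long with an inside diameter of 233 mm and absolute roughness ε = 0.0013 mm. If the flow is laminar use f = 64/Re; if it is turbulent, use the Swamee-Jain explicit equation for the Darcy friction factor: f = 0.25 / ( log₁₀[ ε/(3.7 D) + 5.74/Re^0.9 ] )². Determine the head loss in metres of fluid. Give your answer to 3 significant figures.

Q = 2540 L/min = 2540/60000 = 0.04233 m³/s.
Cross-sectional area A = πD²/4 = π(0.233)²/4 = 0.04264 m²; mean velocity V = Q/A = 0.04233/0.04264 = 0.9928 m/s.
Reynolds number Re = ρVD/μ = 879 · 0.9928 · 0.233 / 0.154 = 1320.
Re < 2300 → laminar flow, so f = 64/Re = 64/1320 = 0.04847 (the turbulent correlation is not needed).
Darcy-Weisbach: ΔP = f(L/D)(ρV²/2) = 0.04847·(31.3/0.233)·(879·0.9928²/2) = 0.04847·134.3·433.2 = 2821 Pa.
Head loss h_f = ΔP/(ρg) = 2821/(879·9.81) = 0.327 m.

h_f ≈ 0.327 m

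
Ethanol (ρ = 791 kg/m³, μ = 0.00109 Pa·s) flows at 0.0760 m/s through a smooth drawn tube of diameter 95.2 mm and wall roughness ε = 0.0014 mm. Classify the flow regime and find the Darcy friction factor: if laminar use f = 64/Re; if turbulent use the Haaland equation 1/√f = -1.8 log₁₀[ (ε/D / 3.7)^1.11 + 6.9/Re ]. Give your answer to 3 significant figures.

Re = ρVD/μ = 791·0.076·0.0952/0.00109 = 5250.
Re > 4000 → turbulent. ε/D = 1.4e-06/0.0952 = 1.47e-05; Haaland: 1/√f = -1.8 log₁₀[1.01e-06 + 0.00131] = 5.186, so f = 0.03718.

f ≈ 0.0372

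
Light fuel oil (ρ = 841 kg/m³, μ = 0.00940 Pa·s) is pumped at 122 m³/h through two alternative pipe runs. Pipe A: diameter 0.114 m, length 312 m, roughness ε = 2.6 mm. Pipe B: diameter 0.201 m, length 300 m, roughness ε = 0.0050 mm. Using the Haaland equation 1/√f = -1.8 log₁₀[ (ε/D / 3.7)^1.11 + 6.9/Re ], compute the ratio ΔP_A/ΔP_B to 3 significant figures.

Pipe A: V = Q/A = 0.03389/0.01021 = 3.32 m/s; Re = 3.386e+04; ε/D = 0.0228; Haaland → f = 0.05232; ΔP_A = f(L/D)(ρV²/2) = 6.637e+05 Pa.
Pipe B: V = Q/A = 0.03389/0.03173 = 1.068 m/s; Re = 1.921e+04; ε/D = 2.49e-05; Haaland → f = 0.02605; ΔP_B = f(L/D)(ρV²/2) = 1.865e+04 Pa.
ΔP_A/ΔP_B = 6.637e+05/1.865e+04 = 35.6.

ΔP_A/ΔP_B ≈ 35.6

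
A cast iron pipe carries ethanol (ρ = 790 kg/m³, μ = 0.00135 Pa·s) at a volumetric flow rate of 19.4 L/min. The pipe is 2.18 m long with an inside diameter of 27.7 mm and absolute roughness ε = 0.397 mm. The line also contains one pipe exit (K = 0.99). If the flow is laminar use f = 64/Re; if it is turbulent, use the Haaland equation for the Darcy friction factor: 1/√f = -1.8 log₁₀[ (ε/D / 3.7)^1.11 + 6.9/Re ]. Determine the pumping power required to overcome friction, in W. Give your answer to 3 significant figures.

P ≈ 0.175 W

Q = 19.4 L/min = 19.4/60000 = 0.0003233 m³/s.
Cross-sectional area A = πD²/4 = π(0.0277)²/4 = 0.0006026 m²; mean velocity V = Q/A = 0.0003233/0.0006026 = 0.5365 m/s.
Reynolds number Re = ρVD/μ = 790 · 0.5365 · 0.0277 / 0.00135 = 8697.
Re > 4000 → turbulent. Relative roughness ε/D = 0.000397/0.0277 = 0.0143. Haaland: 1/√f = -1.8 log₁₀[(0.0143/3.7)^1.11 + 6.9/8697] = -1.8 log₁₀[0.0021 + 0.000793] = 4.569, so f = 0.04791.
Total minor-loss coefficient ΣK = 1·0.99 = 0.99.
ΔP = [f·L/D + ΣK]·(ρV²/2) = [0.04791·2.18/0.0277 + 0.99]·(790·0.5365²/2) = [3.77 + 0.99]·113.7 = 541.3 Pa.
Pumping power P = QΔP = 0.0003233·541.3 = 0.1750 W = 0.175 W.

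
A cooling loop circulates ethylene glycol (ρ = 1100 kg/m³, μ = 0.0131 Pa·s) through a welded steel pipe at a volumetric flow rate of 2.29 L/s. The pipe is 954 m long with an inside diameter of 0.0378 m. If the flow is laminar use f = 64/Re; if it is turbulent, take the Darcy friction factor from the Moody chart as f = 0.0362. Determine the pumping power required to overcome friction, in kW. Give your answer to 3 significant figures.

Q = 2.29 L/s = 2.29/1000 = 0.00229 m³/s.
Cross-sectional area A = πD²/4 = π(0.0378)²/4 = 0.001122 m²; mean velocity V = Q/A = 0.00229/0.001122 = 2.041 m/s.
Reynolds number Re = ρVD/μ = 1100 · 2.041 · 0.0378 / 0.0131 = 6477.
Re > 4000 → turbulent; use the Moody-chart value f = 0.0362.
Darcy-Weisbach: ΔP = f(L/D)(ρV²/2) = 0.0362·(954/0.0378)·(1100·2.041²/2) = 0.0362·2.524e+04·2290 = 2.092e+06 Pa.
Pumping power P = QΔP = 0.00229·2.092e+06 = 4792 W = 4.79 kW.

P ≈ 4.79 kW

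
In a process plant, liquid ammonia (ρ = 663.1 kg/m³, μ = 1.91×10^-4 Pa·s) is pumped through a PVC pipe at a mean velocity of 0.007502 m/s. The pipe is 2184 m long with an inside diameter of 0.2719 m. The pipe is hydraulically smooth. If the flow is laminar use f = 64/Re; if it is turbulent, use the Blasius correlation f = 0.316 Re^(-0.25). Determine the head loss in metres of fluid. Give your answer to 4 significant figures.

Reynolds number Re = ρVD/μ = 663.1 · 0.007502 · 0.2719 / 0.000191 = 7082.
Re > 4000 → turbulent. Smooth-pipe (Blasius): f = 0.316 Re^(-0.25) = 0.316/(7082)^0.25 = 0.03445.
Darcy-Weisbach: ΔP = f(L/D)(ρV²/2) = 0.03445·(2184/0.2719)·(663.1·0.007502²/2) = 0.03445·8032·0.01866 = 5.163 Pa.
Head loss h_f = ΔP/(ρg) = 5.163/(663.1·9.81) = 7.937×10^-4 m.

h_f ≈ 7.937×10^-4 m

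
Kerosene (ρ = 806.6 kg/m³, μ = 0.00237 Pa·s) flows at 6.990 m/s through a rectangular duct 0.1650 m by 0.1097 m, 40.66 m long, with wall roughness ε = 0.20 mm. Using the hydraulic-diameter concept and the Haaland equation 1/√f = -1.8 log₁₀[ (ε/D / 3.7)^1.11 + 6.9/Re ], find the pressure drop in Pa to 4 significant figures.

ΔP ≈ 136500 Pa

Hydraulic diameter D_h = 4A/P = 4·(0.165·0.1097)/(2·(0.165+0.1097)) = 0.0724/0.5494 = 0.1318 m.
Re = ρVD_h/μ = 806.6·6.99·0.1318/0.00237 = 3.135e+05.
ε/D_h = 0.0002/0.1318 = 0.00152; Haaland gives 1/√f = -1.8 log₁₀[0.000174+2.2e-05] = 6.674, so f = 0.02245.
ΔP = f(L/D_h)(ρV²/2) = 0.02245·40.66/0.1318·1.971e+04 = 1.365e+05 Pa.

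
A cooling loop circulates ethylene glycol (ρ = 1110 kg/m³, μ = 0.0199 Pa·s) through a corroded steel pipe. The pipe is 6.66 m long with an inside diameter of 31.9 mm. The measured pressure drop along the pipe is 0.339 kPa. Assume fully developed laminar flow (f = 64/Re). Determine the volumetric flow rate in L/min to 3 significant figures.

Q ≈ 3.90 L/min

For laminar flow, f = 64/Re with Re = ρVD/μ, so Darcy-Weisbach reduces to ΔP = 32μLV/D². Solving for V: V = ΔP·D²/(32μL) = 339·(0.0319)²/(32·0.0199·6.66) = 0.08134 m/s.
Check: Re = ρVD/μ = 1110·0.08134·0.0319/0.0199 = 144.7 < 2300, so the laminar assumption holds.
Q = V·A = 0.08134·(π/4·0.0319²) = 6.501e-05 m³/s = 3.90 L/min.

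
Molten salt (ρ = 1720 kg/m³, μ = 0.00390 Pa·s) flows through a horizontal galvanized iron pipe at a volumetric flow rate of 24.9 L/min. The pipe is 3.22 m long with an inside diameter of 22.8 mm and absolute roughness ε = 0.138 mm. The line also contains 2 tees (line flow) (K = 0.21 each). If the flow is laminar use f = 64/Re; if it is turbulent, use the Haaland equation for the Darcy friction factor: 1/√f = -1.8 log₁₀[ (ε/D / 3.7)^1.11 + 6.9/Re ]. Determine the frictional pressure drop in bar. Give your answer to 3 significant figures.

ΔP ≈ 0.0521 bar

Q = 24.9 L/min = 24.9/60000 = 0.000415 m³/s.
Cross-sectional area A = πD²/4 = π(0.0228)²/4 = 0.0004083 m²; mean velocity V = Q/A = 0.000415/0.0004083 = 1.016 m/s.
Reynolds number Re = ρVD/μ = 1720 · 1.016 · 0.0228 / 0.0039 = 1.022e+04.
Re > 4000 → turbulent. Relative roughness ε/D = 0.000138/0.0228 = 0.00605. Haaland: 1/√f = -1.8 log₁₀[(0.00605/3.7)^1.11 + 6.9/1.022e+04] = -1.8 log₁₀[0.000808 + 0.000675] = 5.092, so f = 0.03857.
Total minor-loss coefficient ΣK = 2·0.21 = 0.42.
ΔP = [f·L/D + ΣK]·(ρV²/2) = [0.03857·3.22/0.0228 + 0.42]·(1720·1.016²/2) = [5.447 + 0.42]·888.5 = 5213 Pa.
ΔP = 5213 Pa = 0.0521 bar.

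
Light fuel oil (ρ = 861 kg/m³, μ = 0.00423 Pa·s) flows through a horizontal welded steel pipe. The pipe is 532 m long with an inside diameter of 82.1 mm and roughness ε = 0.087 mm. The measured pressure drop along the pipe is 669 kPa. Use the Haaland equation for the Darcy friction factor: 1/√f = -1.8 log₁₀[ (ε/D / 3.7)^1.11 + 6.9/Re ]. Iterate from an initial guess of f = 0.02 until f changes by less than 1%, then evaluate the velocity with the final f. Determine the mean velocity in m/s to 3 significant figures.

Rearranging Darcy-Weisbach: V = √(2·ΔP·D/(f·L·ρ)). With ε/D = 8.7e-05/0.0821 = 0.00106, iterate starting from f = 0.02:
  f = 0.02 → V = √(2·6.69e+05·0.0821/(0.02·532·861)) = 3.463 m/s; Re = ρVD/μ = 5.787e+04; f → 0.02346
  f = 0.02346 → V = 3.197 m/s; Re = 5.343e+04; f → 0.02369
Converged (Δf/f < 1%). With the final f = 0.02369: V = √(2·6.69e+05·0.0821/(0.02369·532·861)) = 3.182 m/s.

V ≈ 3.18 m/s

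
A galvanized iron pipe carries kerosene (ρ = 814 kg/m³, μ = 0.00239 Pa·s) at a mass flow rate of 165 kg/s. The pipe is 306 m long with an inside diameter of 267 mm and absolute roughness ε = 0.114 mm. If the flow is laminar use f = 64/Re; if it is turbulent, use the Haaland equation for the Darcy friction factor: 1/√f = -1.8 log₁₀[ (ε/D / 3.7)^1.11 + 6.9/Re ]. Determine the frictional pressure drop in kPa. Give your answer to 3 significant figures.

ΔP ≈ 107 kPa

A = πD²/4 = π(0.267)²/4 = 0.05599 m²; mean velocity V = ṁ/(ρA) = 165/(814 · 0.05599) = 3.62 m/s.
Reynolds number Re = ρVD/μ = 814 · 3.62 · 0.267 / 0.00239 = 3.292e+05.
Re > 4000 → turbulent. Relative roughness ε/D = 0.000114/0.267 = 0.000427. Haaland: 1/√f = -1.8 log₁₀[(0.000427/3.7)^1.11 + 6.9/3.292e+05] = -1.8 log₁₀[4.26e-05 + 2.1e-05] = 7.555, so f = 0.01752.
Darcy-Weisbach: ΔP = f(L/D)(ρV²/2) = 0.01752·(306/0.267)·(814·3.62²/2) = 0.01752·1146·5334 = 1.071e+05 Pa.
ΔP = 1.071e+05 Pa = 107 kPa.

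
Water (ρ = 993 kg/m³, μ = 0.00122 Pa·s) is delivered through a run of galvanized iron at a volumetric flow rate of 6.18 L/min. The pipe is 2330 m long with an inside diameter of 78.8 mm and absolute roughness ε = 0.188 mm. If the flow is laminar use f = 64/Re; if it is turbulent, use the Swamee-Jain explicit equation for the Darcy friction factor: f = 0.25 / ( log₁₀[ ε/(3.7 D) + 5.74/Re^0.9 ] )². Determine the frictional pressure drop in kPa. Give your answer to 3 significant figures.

Q = 6.18 L/min = 6.18/60000 = 0.000103 m³/s.
Cross-sectional area A = πD²/4 = π(0.0788)²/4 = 0.004877 m²; mean velocity V = Q/A = 0.000103/0.004877 = 0.02112 m/s.
Reynolds number Re = ρVD/μ = 993 · 0.02112 · 0.0788 / 0.00122 = 1355.
Re < 2300 → laminar flow, so f = 64/Re = 64/1355 = 0.04725 (the turbulent correlation is not needed).
Darcy-Weisbach: ΔP = f(L/D)(ρV²/2) = 0.04725·(2330/0.0788)·(993·0.02112²/2) = 0.04725·2.957e+04·0.2215 = 309.4 Pa.
ΔP = 309.4 Pa = 0.309 kPa.

ΔP ≈ 0.309 kPa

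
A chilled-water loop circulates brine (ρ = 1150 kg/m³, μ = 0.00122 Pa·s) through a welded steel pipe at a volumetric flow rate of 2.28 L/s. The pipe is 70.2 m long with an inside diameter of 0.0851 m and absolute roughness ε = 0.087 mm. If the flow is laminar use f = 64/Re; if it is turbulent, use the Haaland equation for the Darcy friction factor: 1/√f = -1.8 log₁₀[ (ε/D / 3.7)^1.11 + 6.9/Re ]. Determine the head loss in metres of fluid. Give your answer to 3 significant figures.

h_f ≈ 0.172 m

Q = 2.28 L/s = 2.28/1000 = 0.00228 m³/s.
Cross-sectional area A = πD²/4 = π(0.0851)²/4 = 0.005688 m²; mean velocity V = Q/A = 0.00228/0.005688 = 0.4009 m/s.
Reynolds number Re = ρVD/μ = 1150 · 0.4009 · 0.0851 / 0.00122 = 3.216e+04.
Re > 4000 → turbulent. Relative roughness ε/D = 8.7e-05/0.0851 = 0.00102. Haaland: 1/√f = -1.8 log₁₀[(0.00102/3.7)^1.11 + 6.9/3.216e+04] = -1.8 log₁₀[0.000112 + 0.000215] = 6.274, so f = 0.0254.
Darcy-Weisbach: ΔP = f(L/D)(ρV²/2) = 0.0254·(70.2/0.0851)·(1150·0.4009²/2) = 0.0254·824.9·92.39 = 1936 Pa.
Head loss h_f = ΔP/(ρg) = 1936/(1150·9.81) = 0.172 m.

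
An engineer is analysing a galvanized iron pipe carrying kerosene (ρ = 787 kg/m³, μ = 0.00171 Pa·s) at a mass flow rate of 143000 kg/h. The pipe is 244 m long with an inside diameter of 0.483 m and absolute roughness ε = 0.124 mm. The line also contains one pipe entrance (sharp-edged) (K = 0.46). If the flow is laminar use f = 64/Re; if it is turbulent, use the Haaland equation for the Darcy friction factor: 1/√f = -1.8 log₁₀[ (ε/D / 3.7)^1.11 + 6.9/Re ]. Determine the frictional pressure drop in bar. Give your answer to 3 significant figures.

ΔP ≈ 0.00326 bar

ṁ = 143000 kg/h = 143000/3600 = 39.72 kg/s.
A = πD²/4 = π(0.483)²/4 = 0.1832 m²; mean velocity V = ṁ/(ρA) = 39.72/(787 · 0.1832) = 0.2755 m/s.
Reynolds number Re = ρVD/μ = 787 · 0.2755 · 0.483 / 0.00171 = 6.124e+04.
Re > 4000 → turbulent. Relative roughness ε/D = 0.000124/0.483 = 0.000257. Haaland: 1/√f = -1.8 log₁₀[(0.000257/3.7)^1.11 + 6.9/6.124e+04] = -1.8 log₁₀[2.42e-05 + 0.000113] = 6.955, so f = 0.02068.
Total minor-loss coefficient ΣK = 1·0.46 = 0.46.
ΔP = [f·L/D + ΣK]·(ρV²/2) = [0.02068·244/0.483 + 0.46]·(787·0.2755²/2) = [10.44 + 0.46]·29.86 = 325.6 Pa.
ΔP = 325.6 Pa = 0.00326 bar.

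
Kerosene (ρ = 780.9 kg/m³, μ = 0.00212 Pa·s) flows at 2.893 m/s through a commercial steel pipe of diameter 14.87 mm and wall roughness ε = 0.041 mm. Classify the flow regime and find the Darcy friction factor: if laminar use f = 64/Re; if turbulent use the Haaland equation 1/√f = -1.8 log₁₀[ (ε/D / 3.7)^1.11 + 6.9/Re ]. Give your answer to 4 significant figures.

f ≈ 0.03187

Re = ρVD/μ = 780.9·2.893·0.01487/0.00212 = 1.585e+04.
Re > 4000 → turbulent. ε/D = 4.1e-05/0.01487 = 0.00276; Haaland: 1/√f = -1.8 log₁₀[0.000337 + 0.000435] = 5.601, so f = 0.03187.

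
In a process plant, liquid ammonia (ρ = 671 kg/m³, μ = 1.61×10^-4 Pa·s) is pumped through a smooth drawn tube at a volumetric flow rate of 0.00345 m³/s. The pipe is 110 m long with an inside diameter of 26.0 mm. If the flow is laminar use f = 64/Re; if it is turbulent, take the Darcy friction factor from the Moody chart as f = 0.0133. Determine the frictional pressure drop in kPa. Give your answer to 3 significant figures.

Cross-sectional area A = πD²/4 = π(0.026)²/4 = 0.0005309 m²; mean velocity V = Q/A = 0.00345/0.0005309 = 6.498 m/s.
Reynolds number Re = ρVD/μ = 671 · 6.498 · 0.026 / 0.000161 = 7.041e+05.
Re > 4000 → turbulent; use the Moody-chart value f = 0.0133.
Darcy-Weisbach: ΔP = f(L/D)(ρV²/2) = 0.0133·(110/0.026)·(671·6.498²/2) = 0.0133·4231·1.417e+04 = 7.971e+05 Pa.
ΔP = 7.971e+05 Pa = 797 kPa.

ΔP ≈ 797 kPa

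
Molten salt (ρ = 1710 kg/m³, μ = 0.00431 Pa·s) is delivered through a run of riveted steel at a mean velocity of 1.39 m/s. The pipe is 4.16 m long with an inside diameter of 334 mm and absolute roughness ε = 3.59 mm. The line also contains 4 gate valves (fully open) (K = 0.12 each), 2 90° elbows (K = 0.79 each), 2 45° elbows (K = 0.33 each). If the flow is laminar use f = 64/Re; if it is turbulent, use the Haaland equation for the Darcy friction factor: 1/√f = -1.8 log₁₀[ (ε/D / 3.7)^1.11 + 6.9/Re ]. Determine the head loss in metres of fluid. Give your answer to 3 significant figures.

h_f ≈ 0.316 m

Reynolds number Re = ρVD/μ = 1710 · 1.39 · 0.334 / 0.00431 = 1.842e+05.
Re > 4000 → turbulent. Relative roughness ε/D = 0.00359/0.334 = 0.0107. Haaland: 1/√f = -1.8 log₁₀[(0.0107/3.7)^1.11 + 6.9/1.842e+05] = -1.8 log₁₀[0.00153 + 3.75e-05] = 5.05, so f = 0.03922.
Total minor-loss coefficient ΣK = 4·0.12 + 2·0.79 + 2·0.33 = 2.72.
ΔP = [f·L/D + ΣK]·(ρV²/2) = [0.03922·4.16/0.334 + 2.72]·(1710·1.39²/2) = [0.4884 + 2.72]·1652 = 5300 Pa.
Head loss h_f = ΔP/(ρg) = 5300/(1710·9.81) = 0.316 m.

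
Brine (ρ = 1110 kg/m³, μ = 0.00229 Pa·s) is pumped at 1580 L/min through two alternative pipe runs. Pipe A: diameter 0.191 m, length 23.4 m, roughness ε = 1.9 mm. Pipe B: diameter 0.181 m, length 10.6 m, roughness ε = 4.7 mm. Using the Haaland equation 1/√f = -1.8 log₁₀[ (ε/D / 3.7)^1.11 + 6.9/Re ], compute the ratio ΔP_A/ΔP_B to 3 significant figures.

Pipe A: V = Q/A = 0.02633/0.02865 = 0.9191 m/s; Re = 8.509e+04; ε/D = 0.00995; Haaland → f = 0.03857; ΔP_A = f(L/D)(ρV²/2) = 2215 Pa.
Pipe B: V = Q/A = 0.02633/0.02573 = 1.023 m/s; Re = 8.979e+04; ε/D = 0.026; Haaland → f = 0.05437; ΔP_B = f(L/D)(ρV²/2) = 1851 Pa.
ΔP_A/ΔP_B = 2215/1851 = 1.20.

ΔP_A/ΔP_B ≈ 1.20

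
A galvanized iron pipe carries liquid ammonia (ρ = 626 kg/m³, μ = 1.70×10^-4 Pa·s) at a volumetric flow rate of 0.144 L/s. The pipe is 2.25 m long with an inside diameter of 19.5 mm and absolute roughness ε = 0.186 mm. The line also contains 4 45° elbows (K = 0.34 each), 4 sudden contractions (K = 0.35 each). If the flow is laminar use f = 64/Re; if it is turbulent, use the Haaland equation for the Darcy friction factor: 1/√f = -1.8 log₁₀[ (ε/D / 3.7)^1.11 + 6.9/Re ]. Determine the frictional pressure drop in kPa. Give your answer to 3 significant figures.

Q = 0.144 L/s = 0.144/1000 = 0.000144 m³/s.
Cross-sectional area A = πD²/4 = π(0.0195)²/4 = 0.0002986 m²; mean velocity V = Q/A = 0.000144/0.0002986 = 0.4822 m/s.
Reynolds number Re = ρVD/μ = 626 · 0.4822 · 0.0195 / 0.00017 = 3.462e+04.
Re > 4000 → turbulent. Relative roughness ε/D = 0.000186/0.0195 = 0.00954. Haaland: 1/√f = -1.8 log₁₀[(0.00954/3.7)^1.11 + 6.9/3.462e+04] = -1.8 log₁₀[0.00134 + 0.000199] = 5.064, so f = 0.039.
Total minor-loss coefficient ΣK = 4·0.34 + 4·0.35 = 2.76.
ΔP = [f·L/D + ΣK]·(ρV²/2) = [0.039·2.25/0.0195 + 2.76]·(626·0.4822²/2) = [4.5 + 2.76]·72.77 = 528.3 Pa.
ΔP = 528.3 Pa = 0.528 kPa.

ΔP ≈ 0.528 kPa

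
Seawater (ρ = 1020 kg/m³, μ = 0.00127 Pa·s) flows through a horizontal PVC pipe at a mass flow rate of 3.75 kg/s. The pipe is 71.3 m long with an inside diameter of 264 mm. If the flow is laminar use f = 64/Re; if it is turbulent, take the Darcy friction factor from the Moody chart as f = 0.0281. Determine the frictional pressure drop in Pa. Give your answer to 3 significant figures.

A = πD²/4 = π(0.264)²/4 = 0.05474 m²; mean velocity V = ṁ/(ρA) = 3.75/(1020 · 0.05474) = 0.06716 m/s.
Reynolds number Re = ρVD/μ = 1020 · 0.06716 · 0.264 / 0.00127 = 1.424e+04.
Re > 4000 → turbulent; use the Moody-chart value f = 0.0281.
Darcy-Weisbach: ΔP = f(L/D)(ρV²/2) = 0.0281·(71.3/0.264)·(1020·0.06716²/2) = 0.0281·270.1·2.301 = 17.46 Pa.

ΔP ≈ 17.5 Pa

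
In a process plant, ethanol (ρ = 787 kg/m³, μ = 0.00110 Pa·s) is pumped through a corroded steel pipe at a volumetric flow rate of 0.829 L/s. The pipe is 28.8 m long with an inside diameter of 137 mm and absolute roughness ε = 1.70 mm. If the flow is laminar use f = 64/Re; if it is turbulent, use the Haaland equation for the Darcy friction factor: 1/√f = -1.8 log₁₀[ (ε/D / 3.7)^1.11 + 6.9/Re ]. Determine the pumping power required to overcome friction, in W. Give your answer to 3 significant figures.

P ≈ 0.0106 W

Q = 0.829 L/s = 0.829/1000 = 0.000829 m³/s.
Cross-sectional area A = πD²/4 = π(0.137)²/4 = 0.01474 m²; mean velocity V = Q/A = 0.000829/0.01474 = 0.05624 m/s.
Reynolds number Re = ρVD/μ = 787 · 0.05624 · 0.137 / 0.0011 = 5512.
Re > 4000 → turbulent. Relative roughness ε/D = 0.0017/0.137 = 0.0124. Haaland: 1/√f = -1.8 log₁₀[(0.0124/3.7)^1.11 + 6.9/5512] = -1.8 log₁₀[0.00179 + 0.00125] = 4.53, so f = 0.04873.
Darcy-Weisbach: ΔP = f(L/D)(ρV²/2) = 0.04873·(28.8/0.137)·(787·0.05624²/2) = 0.04873·210.2·1.244 = 12.75 Pa.
Pumping power P = QΔP = 0.000829·12.75 = 0.01057 W = 0.0106 W.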